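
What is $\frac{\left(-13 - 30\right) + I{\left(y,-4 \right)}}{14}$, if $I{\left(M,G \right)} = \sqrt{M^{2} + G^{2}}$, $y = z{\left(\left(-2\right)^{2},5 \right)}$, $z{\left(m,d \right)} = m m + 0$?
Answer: $- \frac{43}{14} + \frac{2 \sqrt{17}}{7} \approx -1.8934$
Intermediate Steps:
$z{\left(m,d \right)} = m^{2}$ ($z{\left(m,d \right)} = m^{2} + 0 = m^{2}$)
$y = 16$ ($y = \left(\left(-2\right)^{2}\right)^{2} = 4^{2} = 16$)
$I{\left(M,G \right)} = \sqrt{G^{2} + M^{2}}$
$\frac{\left(-13 - 30\right) + I{\left(y,-4 \right)}}{14} = \frac{\left(-13 - 30\right) + \sqrt{\left(-4\right)^{2} + 16^{2}}}{14} = \frac{-43 + \sqrt{16 + 256}}{14} = \frac{-43 + \sqrt{272}}{14} = \frac{-43 + 4 \sqrt{17}}{14} = - \frac{43}{14} + \frac{2 \sqrt{17}}{7}$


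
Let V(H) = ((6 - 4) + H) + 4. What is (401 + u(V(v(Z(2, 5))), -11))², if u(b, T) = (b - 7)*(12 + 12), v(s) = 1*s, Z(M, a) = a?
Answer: 247009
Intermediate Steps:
v(s) = s
V(H) = 6 + H (V(H) = (2 + H) + 4 = 6 + H)
u(b, T) = -168 + 24*b (u(b, T) = (-7 + b)*24 = -168 + 24*b)
(401 + u(V(v(Z(2, 5))), -11))² = (401 + (-168 + 24*(6 + 5)))² = (401 + (-168 + 24*11))² = (401 + (-168 + 264))² = (401 + 96)² = 497² = 247009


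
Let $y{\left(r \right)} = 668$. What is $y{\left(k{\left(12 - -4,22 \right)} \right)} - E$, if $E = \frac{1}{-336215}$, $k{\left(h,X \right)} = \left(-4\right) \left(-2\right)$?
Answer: $\frac{224591621}{336215} \approx 668.0$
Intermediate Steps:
$k{\left(h,X \right)} = 8$
$E = - \frac{1}{336215} \approx -2.9743 \cdot 10^{-6}$
$y{\left(k{\left(12 - -4,22 \right)} \right)} - E = 668 - - \frac{1}{336215} = 668 + \frac{1}{336215} = \frac{224591621}{336215}$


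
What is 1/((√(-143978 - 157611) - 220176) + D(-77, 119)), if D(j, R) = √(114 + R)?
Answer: 1/(-220176 + √233 + I*√301589) ≈ -4.5421e-6 - 1.133e-8*I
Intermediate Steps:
1/((√(-143978 - 157611) - 220176) + D(-77, 119)) = 1/((√(-143978 - 157611) - 220176) + √(114 + 119)) = 1/((√(-301589) - 220176) + √233) = 1/((I*√301589 - 220176) + √233) = 1/((-220176 + I*√301589) + √233) = 1/(-220176 + √233 + I*√301589)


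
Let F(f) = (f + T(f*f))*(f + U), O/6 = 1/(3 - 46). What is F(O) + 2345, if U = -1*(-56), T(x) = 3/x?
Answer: 121416865/11094 ≈ 10944.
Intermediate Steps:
U = 56
O = -6/43 (O = 6/(3 - 46) = 6/(-43) = 6*(-1/43) = -6/43 ≈ -0.13953)
F(f) = (56 + f)*(f + 3/f²) (F(f) = (f + 3/((f*f)))*(f + 56) = (f + 3/(f²))*(56 + f) = (f + 3/f²)*(56 + f) = (56 + f)*(f + 3/f²))
F(O) + 2345 = (168 + 3*(-6/43) + (-6/43)³*(56 - 6/43))/(-6/43)² + 2345 = 1849*(168 - 18/43 - 216/79507*2402/43)/36 + 2345 = 1849*(168 - 18/43 - 518832/3418801)/36 + 2345 = (1849/36)*(572408610/3418801) + 2345 = 95401435/11094 + 2345 = 121416865/11094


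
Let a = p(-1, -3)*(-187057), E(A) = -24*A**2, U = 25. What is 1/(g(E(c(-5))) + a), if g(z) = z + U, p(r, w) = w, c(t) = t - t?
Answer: 1/561196 ≈ 1.7819e-6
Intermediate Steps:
c(t) = 0
g(z) = 25 + z (g(z) = z + 25 = 25 + z)
a = 561171 (a = -3*(-187057) = 561171)
1/(g(E(c(-5))) + a) = 1/((25 - 24*0**2) + 561171) = 1/((25 - 24*0) + 561171) = 1/((25 + 0) + 561171) = 1/(25 + 561171) = 1/561196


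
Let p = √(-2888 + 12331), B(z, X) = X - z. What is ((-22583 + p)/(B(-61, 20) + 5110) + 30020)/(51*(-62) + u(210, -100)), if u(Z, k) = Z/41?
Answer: -2129420239/223960504 - 41*√9443/671881512 ≈ -9.5080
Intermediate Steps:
u(Z, k) = Z/41 (u(Z, k) = Z*(1/41) = Z/41)
p = √9443 ≈ 97.175
((-22583 + p)/(B(-61, 20) + 5110) + 30020)/(51*(-62) + u(210, -100)) = ((-22583 + √9443)/((20 - 1*(-61)) + 5110) + 30020)/(51*(-62) + (1/41)*210) = ((-22583 + √9443)/((20 + 61) + 5110) + 30020)/(-3162 + 210/41) = ((-22583 + √9443)/(81 + 5110) + 30020)/(-129432/41) = ((-22583 + √9443)/5191 + 30020)*(-41/129432) = ((-22583 + √9443)*(1/5191) + 30020)*(-41/129432) = ((-22583/5191 + √9443/5191) + 30020)*(-41/129432) = (155811237/5191 + √9443/5191)*(-41/129432) = -2129420239/223960504 - 41*√9443/671881512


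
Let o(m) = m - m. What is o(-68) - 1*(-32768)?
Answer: 32768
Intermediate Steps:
o(m) = 0
o(-68) - 1*(-32768) = 0 - 1*(-32768) = 0 + 32768 = 32768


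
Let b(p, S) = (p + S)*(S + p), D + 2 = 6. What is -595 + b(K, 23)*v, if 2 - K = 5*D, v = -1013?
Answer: -25920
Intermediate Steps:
D = 4 (D = -2 + 6 = 4)
K = -18 (K = 2 - 5*4 = 2 - 1*20 = 2 - 20 = -18)
b(p, S) = (S + p)**2 (b(p, S) = (S + p)*(S + p) = (S + p)**2)
-595 + b(K, 23)*v = -595 + (23 - 18)**2*(-1013) = -595 + 5**2*(-1013) = -595 + 25*(-1013) = -595 - 25325 = -25920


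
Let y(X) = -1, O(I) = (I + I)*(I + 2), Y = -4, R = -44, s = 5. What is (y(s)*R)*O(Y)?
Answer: 704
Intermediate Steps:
O(I) = 2*I*(2 + I) (O(I) = (2*I)*(2 + I) = 2*I*(2 + I))
(y(s)*R)*O(Y) = (-1*(-44))*(2*(-4)*(2 - 4)) = 44*(2*(-4)*(-2)) = 44*16 = 704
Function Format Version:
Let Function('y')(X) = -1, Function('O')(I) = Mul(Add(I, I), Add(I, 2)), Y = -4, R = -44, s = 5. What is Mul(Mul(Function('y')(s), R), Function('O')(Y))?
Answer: 704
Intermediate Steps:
Function('O')(I) = Mul(2, I, Add(2, I)) (Function('O')(I) = Mul(Mul(2, I), Add(2, I)) = Mul(2, I, Add(2, I)))
Mul(Mul(Function('y')(s), R), Function('O')(Y)) = Mul(Mul(-1, -44), Mul(2, -4, Add(2, -4))) = Mul(44, Mul(2, -4, -2)) = Mul(44, 16) = 704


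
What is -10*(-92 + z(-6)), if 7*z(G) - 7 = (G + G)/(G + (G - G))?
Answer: 6350/7 ≈ 907.14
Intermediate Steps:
z(G) = 9/7 (z(G) = 1 + ((G + G)/(G + (G - G)))/7 = 1 + ((2*G)/(G + 0))/7 = 1 + ((2*G)/G)/7 = 1 + (⅐)*2 = 1 + 2/7 = 9/7)
-10*(-92 + z(-6)) = -10*(-92 + 9/7) = -10*(-635/7) = 6350/7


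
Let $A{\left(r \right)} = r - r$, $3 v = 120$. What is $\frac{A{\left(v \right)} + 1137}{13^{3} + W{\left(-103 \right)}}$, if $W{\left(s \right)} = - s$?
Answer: $\frac{1137}{2300} \approx 0.49435$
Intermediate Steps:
$v = 40$ ($v = \frac{1}{3} \cdot 120 = 40$)
$A{\left(r \right)} = 0$
$\frac{A{\left(v \right)} + 1137}{13^{3} + W{\left(-103 \right)}} = \frac{0 + 1137}{13^{3} - -103} = \frac{1137}{2197 + 103} = \frac{1137}{2300}$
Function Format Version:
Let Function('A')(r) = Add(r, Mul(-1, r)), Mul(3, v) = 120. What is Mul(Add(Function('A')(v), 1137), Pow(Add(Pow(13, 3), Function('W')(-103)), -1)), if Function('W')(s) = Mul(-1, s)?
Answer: Rational(1137, 2300) ≈ 0.49435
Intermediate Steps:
v = 40 (v = Mul(Rational(1, 3), 120) = 40)
Function('A')(r) = 0
Mul(Add(Function('A')(v), 1137), Pow(Add(Pow(13, 3), Function('W')(-103)), -1)) = Mul(Add(0, 1137), Pow(Add(Pow(13, 3), Mul(-1, -103)), -1)) = Mul(1137, Pow(Add(2197, 103), -1)) = Mul(1137, Pow(2300, -1)) = Mul(1137, Rational(1, 2300)) = Rational(1137, 2300)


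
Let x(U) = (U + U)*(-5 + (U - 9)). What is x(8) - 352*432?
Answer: -152160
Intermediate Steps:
x(U) = 2*U*(-14 + U) (x(U) = (2*U)*(-5 + (-9 + U)) = (2*U)*(-14 + U) = 2*U*(-14 + U))
x(8) - 352*432 = 2*8*(-14 + 8) - 352*432 = 2*8*(-6) - 152064 = -96 - 152064 = -152160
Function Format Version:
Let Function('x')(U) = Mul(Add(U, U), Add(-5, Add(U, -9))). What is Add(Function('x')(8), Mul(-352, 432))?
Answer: -152160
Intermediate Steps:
Function('x')(U) = Mul(2, U, Add(-14, U)) (Function('x')(U) = Mul(Mul(2, U), Add(-5, Add(-9, U))) = Mul(Mul(2, U), Add(-14, U)) = Mul(2, U, Add(-14, U)))
Add(Function('x')(8), Mul(-352, 432)) = Add(Mul(2, 8, Add(-14, 8)), Mul(-352, 432)) = Add(Mul(2, 8, -6), -152064) = Add(-96, -152064) = -152160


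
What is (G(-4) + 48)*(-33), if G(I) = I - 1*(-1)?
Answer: -1485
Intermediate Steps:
G(I) = 1 + I (G(I) = I + 1 = 1 + I)
(G(-4) + 48)*(-33) = ((1 - 4) + 48)*(-33) = (-3 + 48)*(-33) = 45*(-33) = -1485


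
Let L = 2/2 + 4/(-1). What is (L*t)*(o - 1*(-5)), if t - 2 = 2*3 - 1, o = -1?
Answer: -84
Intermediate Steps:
L = -3 (L = 2*(½) + 4*(-1) = 1 - 4 = -3)
t = 7 (t = 2 + (2*3 - 1) = 2 + (6 - 1) = 2 + 5 = 7)
(L*t)*(o - 1*(-5)) = (-3*7)*(-1 - 1*(-5)) = -21*(-1 + 5) = -21*4 = -84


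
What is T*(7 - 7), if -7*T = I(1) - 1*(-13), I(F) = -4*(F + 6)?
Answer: 0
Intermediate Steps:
I(F) = -24 - 4*F (I(F) = -4*(6 + F) = -24 - 4*F)
T = 15/7 (T = -((-24 - 4*1) - 1*(-13))/7 = -((-24 - 4) + 13)/7 = -(-28 + 13)/7 = -⅐*(-15) = 15/7 ≈ 2.1429)
T*(7 - 7) = 15*(7 - 7)/7 = (15/7)*0 = 0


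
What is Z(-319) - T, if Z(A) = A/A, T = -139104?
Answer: 139105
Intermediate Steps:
Z(A) = 1
Z(-319) - T = 1 - 1*(-139104) = 1 + 139104 = 139105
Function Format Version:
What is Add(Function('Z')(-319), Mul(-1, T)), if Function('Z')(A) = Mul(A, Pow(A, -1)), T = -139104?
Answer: 139105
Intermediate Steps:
Function('Z')(A) = 1
Add(Function('Z')(-319), Mul(-1, T)) = Add(1, Mul(-1, -139104)) = Add(1, 139104) = 139105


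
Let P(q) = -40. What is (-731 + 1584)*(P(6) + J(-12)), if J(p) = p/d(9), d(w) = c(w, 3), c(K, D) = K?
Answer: -105772/3 ≈ -35257.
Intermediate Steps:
d(w) = w
J(p) = p/9
(-731 + 1584)*(P(6) + J(-12)) = (-731 + 1584)*(-40 + (⅑)*(-12)) = 853*(-40 - 4/3) = 853*(-124/3) = -105772/3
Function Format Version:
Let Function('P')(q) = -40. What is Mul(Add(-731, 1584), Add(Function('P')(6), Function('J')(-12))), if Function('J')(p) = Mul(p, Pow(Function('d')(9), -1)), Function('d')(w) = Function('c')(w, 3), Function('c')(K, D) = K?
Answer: Rational(-105772, 3) ≈ -35257.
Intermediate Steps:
Function('d')(w) = w
Function('J')(p) = Mul(Rational(1, 9), p) (Function('J')(p) = Mul(p, Pow(9, -1)) = Mul(p, Rational(1, 9)) = Mul(Rational(1, 9), p))
Mul(Add(-731, 1584), Add(Function('P')(6), Function('J')(-12))) = Mul(Add(-731, 1584), Add(-40, Mul(Rational(1, 9), -12))) = Mul(853, Add(-40, Rational(-4, 3))) = Mul(853, Rational(-124, 3)) = Rational(-105772, 3)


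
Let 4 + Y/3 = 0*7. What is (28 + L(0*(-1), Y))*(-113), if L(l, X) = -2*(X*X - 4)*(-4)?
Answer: -129724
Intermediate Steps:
Y = -12 (Y = -12 + 3*(0*7) = -12 + 3*0 = -12 + 0 = -12)
L(l, X) = -32 + 8*X² (L(l, X) = -2*(X² - 4)*(-4) = -2*(-4 + X²)*(-4) = (8 - 2*X²)*(-4) = -32 + 8*X²)
(28 + L(0*(-1), Y))*(-113) = (28 + (-32 + 8*(-12)²))*(-113) = (28 + (-32 + 8*144))*(-113) = (28 + (-32 + 1152))*(-113) = (28 + 1120)*(-113) = 1148*(-113) = -129724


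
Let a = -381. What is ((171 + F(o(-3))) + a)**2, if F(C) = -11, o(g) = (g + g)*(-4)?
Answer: 48841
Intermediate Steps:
o(g) = -8*g (o(g) = (2*g)*(-4) = -8*g)
((171 + F(o(-3))) + a)**2 = ((171 - 11) - 381)**2 = (160 - 381)**2 = (-221)**2 = 48841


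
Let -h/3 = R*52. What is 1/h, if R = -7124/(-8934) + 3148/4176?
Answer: -129543/31348447 ≈ -0.0041324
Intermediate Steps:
R = 2411419/1554516 (R = -7124*(-1/8934) + 3148*(1/4176) = 3562/4467 + 787/1044 = 2411419/1554516 ≈ 1.5512)
h = -31348447/129543 (h = -2411419*52/518172 = -3*31348447/388629 = -31348447/129543 ≈ -241.99)
1/h = 1/(-31348447/129543) = -129543/31348447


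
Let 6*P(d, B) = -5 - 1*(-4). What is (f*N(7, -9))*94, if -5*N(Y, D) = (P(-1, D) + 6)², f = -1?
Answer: 11515/18 ≈ 639.72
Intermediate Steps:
P(d, B) = -⅙ (P(d, B) = (-5 - 1*(-4))/6 = (-5 + 4)/6 = (⅙)*(-1) = -⅙)
N(Y, D) = -245/36 (N(Y, D) = -(-⅙ + 6)²/5 = -(35/6)²/5 = -⅕*1225/36 = -245/36)
(f*N(7, -9))*94 = -1*(-245/36)*94 = (245/36)*94 = 11515/18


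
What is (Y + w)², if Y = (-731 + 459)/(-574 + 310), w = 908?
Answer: 899880004/1089 ≈ 8.2634e+5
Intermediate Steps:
Y = 34/33 (Y = -272/(-264) = -272*(-1/264) = 34/33 ≈ 1.0303)
(Y + w)² = (34/33 + 908)² = (29998/33)² = 899880004/1089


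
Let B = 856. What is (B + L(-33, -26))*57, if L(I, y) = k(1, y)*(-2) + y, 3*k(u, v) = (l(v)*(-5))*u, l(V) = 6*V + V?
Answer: 12730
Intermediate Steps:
l(V) = 7*V
k(u, v) = -35*u*v/3 (k(u, v) = (((7*v)*(-5))*u)/3 = ((-35*v)*u)/3 = (-35*u*v)/3 = -35*u*v/3)
L(I, y) = 73*y/3 (L(I, y) = -35/3*1*y*(-2) + y = -35*y/3*(-2) + y = 70*y/3 + y = 73*y/3)
(B + L(-33, -26))*57 = (856 + (73/3)*(-26))*57 = (856 - 1898/3)*57 = (670/3)*57 = 12730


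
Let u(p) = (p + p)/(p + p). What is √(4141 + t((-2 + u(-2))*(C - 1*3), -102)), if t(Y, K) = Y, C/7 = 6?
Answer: √4102 ≈ 64.047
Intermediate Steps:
C = 42 (C = 7*6 = 42)
u(p) = 1 (u(p) = (2*p)/((2*p)) = (2*p)*(1/(2*p)) = 1)
√(4141 + t((-2 + u(-2))*(C - 1*3), -102)) = √(4141 + (-2 + 1)*(42 - 1*3)) = √(4141 - (42 - 3)) = √(4141 - 1*39) = √(4141 - 39) = √4102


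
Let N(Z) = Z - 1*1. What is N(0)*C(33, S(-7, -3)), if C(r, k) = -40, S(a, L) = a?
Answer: 40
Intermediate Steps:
N(Z) = -1 + Z (N(Z) = Z - 1 = -1 + Z)
N(0)*C(33, S(-7, -3)) = (-1 + 0)*(-40) = -1*(-40) = 40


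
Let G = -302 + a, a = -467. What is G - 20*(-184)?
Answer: 2911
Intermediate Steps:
G = -769 (G = -302 - 467 = -769)
G - 20*(-184) = -769 - 20*(-184) = -769 - 1*(-3680) = -769 + 3680 = 2911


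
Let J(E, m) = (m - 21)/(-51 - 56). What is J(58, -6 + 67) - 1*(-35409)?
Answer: 3788723/107 ≈ 35409.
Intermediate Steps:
J(E, m) = 21/107 - m/107 (J(E, m) = (-21 + m)/(-107) = (-21 + m)*(-1/107) = 21/107 - m/107)
J(58, -6 + 67) - 1*(-35409) = (21/107 - (-6 + 67)/107) - 1*(-35409) = (21/107 - 1/107*61) + 35409 = (21/107 - 61/107) + 35409 = -40/107 + 35409 = 3788723/107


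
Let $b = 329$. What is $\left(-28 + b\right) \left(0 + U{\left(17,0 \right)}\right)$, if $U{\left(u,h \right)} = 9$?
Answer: $2709$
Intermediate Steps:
$\left(-28 + b\right) \left(0 + U{\left(17,0 \right)}\right) = \left(-28 + 329\right) \left(0 + 9\right) = 301 \cdot 9 = 2709$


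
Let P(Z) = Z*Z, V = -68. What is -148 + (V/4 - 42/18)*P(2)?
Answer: -676/3 ≈ -225.33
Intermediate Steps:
P(Z) = Z**2
-148 + (V/4 - 42/18)*P(2) = -148 + (-68/4 - 42/18)*2**2 = -148 + (-68*1/4 - 42*1/18)*4 = -148 + (-17 - 7/3)*4 = -148 - 58/3*4 = -148 - 232/3 = -676/3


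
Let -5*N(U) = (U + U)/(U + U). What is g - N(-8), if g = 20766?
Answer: 103831/5 ≈ 20766.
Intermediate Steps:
N(U) = -⅕ (N(U) = -(U + U)/(5*(U + U)) = -2*U/(5*(2*U)) = -2*U*1/(2*U)/5 = -⅕*1 = -⅕)
g - N(-8) = 20766 - 1*(-⅕) = 20766 + ⅕ = 103831/5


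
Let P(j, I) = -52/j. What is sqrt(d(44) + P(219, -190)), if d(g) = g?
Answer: 4*sqrt(131181)/219 ≈ 6.6153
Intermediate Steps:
sqrt(d(44) + P(219, -190)) = sqrt(44 - 52/219) = sqrt(9584/219) = 4*sqrt(131181)/219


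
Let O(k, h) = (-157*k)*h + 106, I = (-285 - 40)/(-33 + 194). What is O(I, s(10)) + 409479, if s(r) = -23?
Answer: 2816070/7 ≈ 4.0230e+5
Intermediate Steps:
I = -325/161 ≈ -2.0186
O(k, h) = 106 - 157*h*k (O(k, h) = -157*h*k + 106 = 106 - 157*h*k)
O(I, s(10)) + 409479 = (106 - 157*(-23)*(-325/161)) + 409479 = (106 - 51025/7) + 409479 = -50283/7 + 409479 = 2816070/7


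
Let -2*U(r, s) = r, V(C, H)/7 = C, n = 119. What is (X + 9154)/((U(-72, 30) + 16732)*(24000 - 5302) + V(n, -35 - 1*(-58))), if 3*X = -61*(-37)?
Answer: 29719/940586691 ≈ 3.1596e-5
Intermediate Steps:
V(C, H) = 7*C
U(r, s) = -r/2
X = 2257/3 (X = (-61*(-37))/3 = (⅓)*2257 = 2257/3 ≈ 752.33)
(X + 9154)/((U(-72, 30) + 16732)*(24000 - 5302) + V(n, -35 - 1*(-58))) = (2257/3 + 9154)/((-½*(-72) + 16732)*(24000 - 5302) + 7*119) = 29719/(3*((36 + 16732)*18698 + 833)) = 29719/(3*(16768*18698 + 833)) = 29719/(3*(313528064 + 833)) = (29719/3)/313528897 = (29719/3)*(1/313528897) = 29719/940586691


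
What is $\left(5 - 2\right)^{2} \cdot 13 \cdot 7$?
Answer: $819$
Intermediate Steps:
$\left(5 - 2\right)^{2} \cdot 13 \cdot 7 = 3^{2} \cdot 13 \cdot 7 = 9 \cdot 13 \cdot 7 = 117 \cdot 7 = 819$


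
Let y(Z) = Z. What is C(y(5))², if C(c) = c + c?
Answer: 100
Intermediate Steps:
C(c) = 2*c
C(y(5))² = (2*5)² = 10² = 100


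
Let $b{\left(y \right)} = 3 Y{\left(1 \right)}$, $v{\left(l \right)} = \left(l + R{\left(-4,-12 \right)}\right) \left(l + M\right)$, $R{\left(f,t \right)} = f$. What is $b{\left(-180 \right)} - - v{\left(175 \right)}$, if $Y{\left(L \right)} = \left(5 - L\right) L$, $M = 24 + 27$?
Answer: $38658$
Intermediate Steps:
$M = 51$
$Y{\left(L \right)} = L \left(5 - L\right)$
$v{\left(l \right)} = \left(-4 + l\right) \left(51 + l\right)$ ($v{\left(l \right)} = \left(l - 4\right) \left(l + 51\right) = \left(-4 + l\right) \left(51 + l\right)$)
$b{\left(y \right)} = 12$ ($b{\left(y \right)} = 3 \cdot 1 \left(5 - 1\right) = 3 \cdot 1 \cdot 4 = 3 \cdot 4 = 12$)
$b{\left(-180 \right)} - - v{\left(175 \right)} = 12 - - (-204 + 175^{2} + 47 \cdot 175) = 12 - - (-204 + 30625 + 8225) = 12 - \left(-1\right) 38646 = 12 - -38646 = 12 + 38646 = 38658$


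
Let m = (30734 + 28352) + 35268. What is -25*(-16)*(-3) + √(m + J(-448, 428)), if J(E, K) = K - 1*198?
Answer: -1200 + 2*√23646 ≈ -892.46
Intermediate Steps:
J(E, K) = -198 + K (J(E, K) = K - 198 = -198 + K)
m = 94354 (m = 59086 + 35268 = 94354)
-25*(-16)*(-3) + √(m + J(-448, 428)) = -25*(-16)*(-3) + √(94354 + (-198 + 428)) = 400*(-3) + √(94354 + 230) = -1200 + √94584 = -1200 + 2*√23646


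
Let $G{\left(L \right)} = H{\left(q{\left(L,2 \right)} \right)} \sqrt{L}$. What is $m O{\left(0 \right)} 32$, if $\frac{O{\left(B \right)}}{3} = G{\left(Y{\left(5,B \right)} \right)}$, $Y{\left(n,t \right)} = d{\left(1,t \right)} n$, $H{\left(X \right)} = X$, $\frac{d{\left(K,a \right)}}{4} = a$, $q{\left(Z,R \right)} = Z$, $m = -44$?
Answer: $0$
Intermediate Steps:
$d{\left(K,a \right)} = 4 a$
$Y{\left(n,t \right)} = 4 n t$ ($Y{\left(n,t \right)} = 4 t n = 4 n t$)
$G{\left(L \right)} = L^{\frac{3}{2}}$ ($G{\left(L \right)} = L \sqrt{L} = L^{\frac{3}{2}}$)
$O{\left(B \right)} = 120 \sqrt{5} B^{\frac{3}{2}}$ ($O{\left(B \right)} = 3 \left(4 \cdot 5 B\right)^{\frac{3}{2}} = 3 \left(20 B\right)^{\frac{3}{2}} = 3 \cdot 40 \sqrt{5} B^{\frac{3}{2}} = 120 \sqrt{5} B^{\frac{3}{2}}$)
$m O{\left(0 \right)} 32 = - 44 \cdot 120 \sqrt{5} \cdot 0^{\frac{3}{2}} \cdot 32 = - 44 \cdot 120 \sqrt{5} \cdot 0 \cdot 32 = \left(-44\right) 0 \cdot 32 = 0 \cdot 32 = 0$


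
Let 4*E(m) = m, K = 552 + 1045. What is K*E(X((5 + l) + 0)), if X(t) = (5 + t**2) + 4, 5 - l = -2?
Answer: 244341/4 ≈ 61085.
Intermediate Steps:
l = 7 (l = 5 - 1*(-2) = 5 + 2 = 7)
K = 1597
X(t) = 9 + t**2
E(m) = m/4
K*E(X((5 + l) + 0)) = 1597*((9 + ((5 + 7) + 0)**2)/4) = 1597*((9 + (12 + 0)**2)/4) = 1597*((9 + 12**2)/4) = 1597*((9 + 144)/4) = 1597*((1/4)*153) = 1597*(153/4) = 244341/4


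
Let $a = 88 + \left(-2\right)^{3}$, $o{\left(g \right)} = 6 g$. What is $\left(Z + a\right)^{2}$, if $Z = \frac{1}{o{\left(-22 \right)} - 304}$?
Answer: $\frac{1216544641}{190096} \approx 6399.6$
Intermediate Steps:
$Z = - \frac{1}{436}$ ($Z = \frac{1}{6 \left(-22\right) - 304} = \frac{1}{-132 - 304} = \frac{1}{-436} = - \frac{1}{436} \approx -0.0022936$)
$a = 80$ ($a = 88 - 8 = 80$)
$\left(Z + a\right)^{2} = \left(- \frac{1}{436} + 80\right)^{2} = \left(\frac{34879}{436}\right)^{2} = \frac{1216544641}{190096}$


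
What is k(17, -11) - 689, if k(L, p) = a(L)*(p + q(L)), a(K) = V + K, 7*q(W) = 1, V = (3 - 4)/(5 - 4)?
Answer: -6039/7 ≈ -862.71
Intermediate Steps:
V = -1 (V = -1/1 = -1*1 = -1)
q(W) = ⅐ (q(W) = (⅐)*1 = ⅐)
a(K) = -1 + K
k(L, p) = (-1 + L)*(⅐ + p) (k(L, p) = (-1 + L)*(p + ⅐) = (-1 + L)*(⅐ + p))
k(17, -11) - 689 = (1 + 7*(-11))*(-1 + 17)/7 - 689 = (⅐)*(1 - 77)*16 - 689 = (⅐)*(-76)*16 - 689 = -1216/7 - 689 = -6039/7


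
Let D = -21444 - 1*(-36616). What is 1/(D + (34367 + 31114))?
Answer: 1/80653 ≈ 1.2399e-5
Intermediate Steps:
D = 15172 (D = -21444 + 36616 = 15172)
1/(D + (34367 + 31114)) = 1/(15172 + (34367 + 31114)) = 1/(15172 + 65481) = 1/80653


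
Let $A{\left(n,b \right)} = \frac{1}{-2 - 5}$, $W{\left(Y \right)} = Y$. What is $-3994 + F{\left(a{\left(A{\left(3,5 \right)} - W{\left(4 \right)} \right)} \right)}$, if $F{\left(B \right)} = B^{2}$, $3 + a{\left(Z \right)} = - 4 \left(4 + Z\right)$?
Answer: $- \frac{195417}{49} \approx -3988.1$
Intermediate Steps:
$A{\left(n,b \right)} = - \frac{1}{7}$ ($A{\left(n,b \right)} = \frac{1}{-7} = - \frac{1}{7}$)
$a{\left(Z \right)} = -19 - 4 Z$ ($a{\left(Z \right)} = -3 - 4 \left(4 + Z\right) = -3 - \left(16 + 4 Z\right) = -19 - 4 Z$)
$-3994 + F{\left(a{\left(A{\left(3,5 \right)} - W{\left(4 \right)} \right)} \right)} = -3994 + \left(-19 - 4 \left(- \frac{1}{7} - 4\right)\right)^{2} = -3994 + \left(-19 - - \frac{116}{7}\right)^{2} = -3994 + \left(-19 + \frac{116}{7}\right)^{2} = -3994 + \left(- \frac{17}{7}\right)^{2} = -3994 + \frac{289}{49} = - \frac{195417}{49}$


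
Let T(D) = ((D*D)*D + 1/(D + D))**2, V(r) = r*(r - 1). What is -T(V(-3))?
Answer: -1720009729/576 ≈ -2.9861e+6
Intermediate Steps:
V(r) = r*(-1 + r)
T(D) = (D**3 + 1/(2*D))**2 (T(D) = (D**2*D + 1/(2*D))**2 = (D**3 + 1/(2*D))**2)
-T(V(-3)) = -(1 + 2*(-3*(-1 - 3))**4)**2/(4*(-3*(-1 - 3))**2) = -(1 + 2*(-3*(-4))**4)**2/(4*(-3*(-4))**2) = -(1 + 2*12**4)**2/(4*12**2) = -(1 + 2*20736)**2/(4*144) = -(1 + 41472)**2/(4*144) = -41473**2/(4*144) = -1720009729/(4*144) = -1*1720009729/576 = -1720009729/576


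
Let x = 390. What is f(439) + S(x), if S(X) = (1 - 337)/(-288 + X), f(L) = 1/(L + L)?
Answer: -49151/14926 ≈ -3.2930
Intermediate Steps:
f(L) = 1/(2*L)
S(X) = -336/(-288 + X)
f(439) + S(x) = (½)/439 - 336/(-288 + 390) = (½)*(1/439) - 336/102 = 1/878 - 336*1/102 = 1/878 - 56/17 = -49151/14926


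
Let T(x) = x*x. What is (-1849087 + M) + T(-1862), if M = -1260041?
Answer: 357916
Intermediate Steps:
T(x) = x²
(-1849087 + M) + T(-1862) = (-1849087 - 1260041) + (-1862)² = -3109128 + 3467044 = 357916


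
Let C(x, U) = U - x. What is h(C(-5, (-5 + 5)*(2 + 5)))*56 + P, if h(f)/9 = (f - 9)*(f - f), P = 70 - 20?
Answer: 50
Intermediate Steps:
P = 50
h(f) = 0 (h(f) = 9*((f - 9)*(f - f)) = 9*((-9 + f)*0) = 9*0 = 0)
h(C(-5, (-5 + 5)*(2 + 5)))*56 + P = 0*56 + 50 = 0 + 50 = 50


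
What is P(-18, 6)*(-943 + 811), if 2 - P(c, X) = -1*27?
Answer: -3828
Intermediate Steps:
P(c, X) = 29 (P(c, X) = 2 - (-1)*27 = 2 - 1*(-27) = 2 + 27 = 29)
P(-18, 6)*(-943 + 811) = 29*(-943 + 811) = 29*(-132) = -3828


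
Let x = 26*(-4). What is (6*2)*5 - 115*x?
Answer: 12020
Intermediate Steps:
x = -104
(6*2)*5 - 115*x = (6*2)*5 - 115*(-104) = 12*5 + 11960 = 60 + 11960 = 12020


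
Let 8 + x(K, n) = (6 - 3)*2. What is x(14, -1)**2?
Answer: 4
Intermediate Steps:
x(K, n) = -2 (x(K, n) = -8 + (6 - 3)*2 = -8 + 3*2 = -8 + 6 = -2)
x(14, -1)**2 = (-2)**2 = 4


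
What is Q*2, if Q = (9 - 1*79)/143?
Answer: -140/143 ≈ -0.97902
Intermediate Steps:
Q = -70/143 (Q = (9 - 79)*(1/143) = -70*1/143 = -70/143 ≈ -0.48951)
Q*2 = -70/143*2 = -140/143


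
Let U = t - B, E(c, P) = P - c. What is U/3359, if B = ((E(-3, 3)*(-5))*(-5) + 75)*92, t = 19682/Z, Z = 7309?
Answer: -151276618/24550931 ≈ -6.1617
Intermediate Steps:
t = 19682/7309 ≈ 2.6928
B = 20700 (B = (((3 - 1*(-3))*(-5))*(-5) + 75)*92 = (((3 + 3)*(-5))*(-5) + 75)*92 = ((6*(-5))*(-5) + 75)*92 = (-30*(-5) + 75)*92 = (150 + 75)*92 = 225*92 = 20700)
U = -151276618/7309 (U = 19682/7309 - 1*20700 = 19682/7309 - 20700 = -151276618/7309 ≈ -20697.)
U/3359 = -151276618/7309/3359 = -151276618/7309*1/3359 = -151276618/24550931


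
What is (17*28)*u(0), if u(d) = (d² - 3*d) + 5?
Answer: 2380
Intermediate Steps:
u(d) = 5 + d² - 3*d
(17*28)*u(0) = (17*28)*(5 + 0² - 3*0) = 476*(5 + 0 + 0) = 476*5 = 2380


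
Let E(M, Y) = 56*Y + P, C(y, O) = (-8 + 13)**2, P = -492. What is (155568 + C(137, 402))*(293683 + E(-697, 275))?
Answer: 48014599463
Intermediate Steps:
C(y, O) = 25 (C(y, O) = 5**2 = 25)
E(M, Y) = -492 + 56*Y (E(M, Y) = 56*Y - 492 = -492 + 56*Y)
(155568 + C(137, 402))*(293683 + E(-697, 275)) = (155568 + 25)*(293683 + (-492 + 56*275)) = 155593*(293683 + (-492 + 15400)) = 155593*(293683 + 14908) = 155593*308591 = 48014599463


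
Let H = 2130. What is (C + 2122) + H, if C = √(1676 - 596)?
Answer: 4252 + 6*√30 ≈ 4284.9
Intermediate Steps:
C = 6*√30 (C = √1080 = 6*√30 ≈ 32.863)
(C + 2122) + H = (6*√30 + 2122) + 2130 = (2122 + 6*√30) + 2130 = 4252 + 6*√30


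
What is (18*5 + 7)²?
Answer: 9409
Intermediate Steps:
(18*5 + 7)² = (90 + 7)² = 97² = 9409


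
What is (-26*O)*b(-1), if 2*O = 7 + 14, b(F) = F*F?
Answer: -273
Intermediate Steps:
b(F) = F²
O = 21/2 (O = (7 + 14)/2 = (½)*21 = 21/2 ≈ 10.500)
(-26*O)*b(-1) = -26*21/2*(-1)² = -273*1 = -273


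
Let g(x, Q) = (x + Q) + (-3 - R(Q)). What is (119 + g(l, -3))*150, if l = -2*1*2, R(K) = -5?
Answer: 17100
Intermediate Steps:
l = -4 (l = -2*2 = -4)
g(x, Q) = 2 + Q + x (g(x, Q) = (x + Q) + (-3 - 1*(-5)) = (Q + x) + (-3 + 5) = (Q + x) + 2 = 2 + Q + x)
(119 + g(l, -3))*150 = (119 + (2 - 3 - 4))*150 = (119 - 5)*150 = 114*150 = 17100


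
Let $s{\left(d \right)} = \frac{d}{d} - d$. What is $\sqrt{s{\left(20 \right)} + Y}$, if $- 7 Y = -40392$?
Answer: $\frac{\sqrt{281813}}{7} \approx 75.837$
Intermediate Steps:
$Y = \frac{40392}{7}$ ($Y = \left(- \frac{1}{7}\right) \left(-40392\right) = \frac{40392}{7} \approx 5770.3$)
$s{\left(d \right)} = 1 - d$
$\sqrt{s{\left(20 \right)} + Y} = \sqrt{\left(1 - 20\right) + \frac{40392}{7}} = \sqrt{-19 + \frac{40392}{7}} = \sqrt{\frac{40259}{7}} = \frac{\sqrt{281813}}{7}$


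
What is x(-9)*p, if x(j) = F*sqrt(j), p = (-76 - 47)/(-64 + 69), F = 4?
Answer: -1476*I/5 ≈ -295.2*I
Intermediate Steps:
p = -123/5 ≈ -24.600
x(j) = 4*sqrt(j)
x(-9)*p = (4*sqrt(-9))*(-123/5) = (4*(3*I))*(-123/5) = (12*I)*(-123/5) = -1476*I/5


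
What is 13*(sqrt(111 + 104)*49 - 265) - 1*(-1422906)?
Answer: 1419461 + 637*sqrt(215) ≈ 1.4288e+6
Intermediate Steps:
13*(sqrt(111 + 104)*49 - 265) - 1*(-1422906) = 13*(sqrt(215)*49 - 265) + 1422906 = 13*(49*sqrt(215) - 265) + 1422906 = 13*(-265 + 49*sqrt(215)) + 1422906 = (-3445 + 637*sqrt(215)) + 1422906 = 1419461 + 637*sqrt(215)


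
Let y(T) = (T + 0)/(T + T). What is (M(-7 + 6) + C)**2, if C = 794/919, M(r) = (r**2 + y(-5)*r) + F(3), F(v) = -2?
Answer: 1366561/3378244 ≈ 0.40452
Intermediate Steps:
y(T) = 1/2 (y(T) = T/((2*T)) = T*(1/(2*T)) = 1/2)
M(r) = -2 + r**2 + r/2 (M(r) = (r**2 + r/2) - 2 = -2 + r**2 + r/2)
C = 794/919 (C = 794*(1/919) = 794/919 ≈ 0.86398)
(M(-7 + 6) + C)**2 = ((-2 + (-7 + 6)**2 + (-7 + 6)/2) + 794/919)**2 = ((-2 + (-1)**2 + (1/2)*(-1)) + 794/919)**2 = ((-2 + 1 - 1/2) + 794/919)**2 = (-3/2 + 794/919)**2 = (-1169/1838)**2 = 1366561/3378244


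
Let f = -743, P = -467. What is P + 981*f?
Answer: -729350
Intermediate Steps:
P + 981*f = -467 + 981*(-743) = -467 - 728883 = -729350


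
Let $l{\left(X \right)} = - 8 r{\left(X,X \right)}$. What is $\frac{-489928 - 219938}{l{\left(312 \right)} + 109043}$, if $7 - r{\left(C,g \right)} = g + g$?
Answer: $- \frac{236622}{37993} \approx -6.228$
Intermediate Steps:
$r{\left(C,g \right)} = 7 - 2 g$ ($r{\left(C,g \right)} = 7 - \left(g + g\right) = 7 - 2 g$)
$l{\left(X \right)} = -56 + 16 X$ ($l{\left(X \right)} = - 8 \left(7 - 2 X\right) = -56 + 16 X$)
$\frac{-489928 - 219938}{l{\left(312 \right)} + 109043} = \frac{-489928 - 219938}{\left(-56 + 16 \cdot 312\right) + 109043} = - \frac{709866}{\left(-56 + 4992\right) + 109043} = - \frac{709866}{4936 + 109043} = - \frac{709866}{113979} = \left(-709866\right) \frac{1}{113979} = - \frac{236622}{37993}$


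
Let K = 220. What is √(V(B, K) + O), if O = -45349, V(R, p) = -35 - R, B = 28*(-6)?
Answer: 12*I*√314 ≈ 212.64*I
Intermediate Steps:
B = -168
√(V(B, K) + O) = √((-35 - 1*(-168)) - 45349) = √((-35 + 168) - 45349) = √(133 - 45349) = √(-45216) = 12*I*√314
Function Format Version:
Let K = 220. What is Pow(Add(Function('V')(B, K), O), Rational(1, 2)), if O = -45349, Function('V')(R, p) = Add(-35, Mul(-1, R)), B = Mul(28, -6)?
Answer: Mul(12, I, Pow(314, Rational(1, 2))) ≈ Mul(212.64, I)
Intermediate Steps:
B = -168
Pow(Add(Function('V')(B, K), O), Rational(1, 2)) = Pow(Add(Add(-35, Mul(-1, -168)), -45349), Rational(1, 2)) = Pow(Add(Add(-35, 168), -45349), Rational(1, 2)) = Pow(Add(133, -45349), Rational(1, 2)) = Pow(-45216, Rational(1, 2)) = Mul(12, I, Pow(314, Rational(1, 2)))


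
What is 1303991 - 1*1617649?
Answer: -313658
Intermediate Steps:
1303991 - 1*1617649 = 1303991 - 1617649 = -313658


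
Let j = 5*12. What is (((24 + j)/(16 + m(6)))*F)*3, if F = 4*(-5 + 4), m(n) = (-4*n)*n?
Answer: 63/8 ≈ 7.8750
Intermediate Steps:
m(n) = -4*n²
j = 60
F = -4 (F = 4*(-1) = -4)
(((24 + j)/(16 + m(6)))*F)*3 = (((24 + 60)/(16 - 4*6²))*(-4))*3 = ((84/(16 - 4*36))*(-4))*3 = ((84/(16 - 144))*(-4))*3 = ((84/(-128))*(-4))*3 = ((84*(-1/128))*(-4))*3 = -21/32*(-4)*3 = (21/8)*3 = 63/8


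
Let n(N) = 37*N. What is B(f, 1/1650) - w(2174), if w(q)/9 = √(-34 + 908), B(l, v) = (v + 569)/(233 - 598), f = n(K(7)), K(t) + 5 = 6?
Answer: -938851/602250 - 9*√874 ≈ -267.63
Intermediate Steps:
K(t) = 1 (K(t) = -5 + 6 = 1)
f = 37 (f = 37*1 = 37)
B(l, v) = -569/365 - v/365 (B(l, v) = (569 + v)/(-365) = (569 + v)*(-1/365) = -569/365 - v/365)
w(q) = 9*√874 (w(q) = 9*√(-34 + 908) = 9*√874)
B(f, 1/1650) - w(2174) = (-569/365 - 1/365/1650) - 9*√874 = (-569/365 - 1/365*1/1650) - 9*√874 = (-569/365 - 1/602250) - 9*√874 = -938851/602250 - 9*√874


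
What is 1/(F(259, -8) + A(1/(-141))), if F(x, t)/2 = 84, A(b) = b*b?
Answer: 19881/3340009 ≈ 0.0059524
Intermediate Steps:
A(b) = b²
F(x, t) = 168 (F(x, t) = 2*84 = 168)
1/(F(259, -8) + A(1/(-141))) = 1/(168 + (1/(-141))²) = 1/(168 + (-1/141)²) = 1/(168 + 1/19881) = 1/(3340009/19881) = 19881/3340009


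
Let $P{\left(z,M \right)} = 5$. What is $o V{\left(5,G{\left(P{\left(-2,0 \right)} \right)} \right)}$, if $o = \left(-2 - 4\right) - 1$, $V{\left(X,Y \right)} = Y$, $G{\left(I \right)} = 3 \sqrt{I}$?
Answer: $- 21 \sqrt{5} \approx -46.957$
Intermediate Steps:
$o = -7$ ($o = -6 - 1 = -7$)
$o V{\left(5,G{\left(P{\left(-2,0 \right)} \right)} \right)} = - 7 \cdot 3 \sqrt{5} = - 21 \sqrt{5}$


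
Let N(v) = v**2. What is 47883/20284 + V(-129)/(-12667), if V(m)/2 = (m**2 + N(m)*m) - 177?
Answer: 7911409251/23357948 ≈ 338.70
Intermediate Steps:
V(m) = -354 + 2*m**2 + 2*m**3 (V(m) = 2*((m**2 + m**2*m) - 177) = 2*((m**2 + m**3) - 177) = 2*(-177 + m**2 + m**3) = -354 + 2*m**2 + 2*m**3)
47883/20284 + V(-129)/(-12667) = 47883/20284 + (-354 + 2*(-129)**2 + 2*(-129)**3)/(-12667) = 47883*(1/20284) + (-354 + 2*16641 + 2*(-2146689))*(-1/12667) = 4353/1844 + (-354 + 33282 - 4293378)*(-1/12667) = 4353/1844 - 4260450*(-1/12667) = 4353/1844 + 4260450/12667 = 7911409251/23357948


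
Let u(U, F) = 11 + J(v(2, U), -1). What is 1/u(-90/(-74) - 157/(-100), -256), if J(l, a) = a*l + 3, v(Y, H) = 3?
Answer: 1/11 ≈ 0.090909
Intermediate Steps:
J(l, a) = 3 + a*l
u(U, F) = 11 (u(U, F) = 11 + (3 - 1*3) = 11 + (3 - 3) = 11 + 0 = 11)
1/u(-90/(-74) - 157/(-100), -256) = 1/11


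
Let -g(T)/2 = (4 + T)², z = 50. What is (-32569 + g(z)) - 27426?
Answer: -65827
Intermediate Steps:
g(T) = -2*(4 + T)²
(-32569 + g(z)) - 27426 = (-32569 - 2*(4 + 50)²) - 27426 = (-32569 - 2*54²) - 27426 = (-32569 - 2*2916) - 27426 = (-32569 - 5832) - 27426 = -38401 - 27426 = -65827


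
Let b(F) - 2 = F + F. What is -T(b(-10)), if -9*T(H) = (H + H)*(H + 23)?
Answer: -20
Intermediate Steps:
b(F) = 2 + 2*F (b(F) = 2 + (F + F) = 2 + 2*F)
T(H) = -2*H*(23 + H)/9 (T(H) = -(H + H)*(H + 23)/9 = -2*H*(23 + H)/9)
-T(b(-10)) = -(-2)*(2 + 2*(-10))*(23 + (2 + 2*(-10)))/9 = -(-2)*(2 - 20)*(23 + (2 - 20))/9 = -(-2)*(-18)*(23 - 18)/9 = -(-2)*(-18)*5/9 = -1*20 = -20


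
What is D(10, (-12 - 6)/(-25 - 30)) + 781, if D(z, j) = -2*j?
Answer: 42919/55 ≈ 780.35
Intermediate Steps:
D(10, (-12 - 6)/(-25 - 30)) + 781 = -2*(-12 - 6)/(-25 - 30) + 781 = -(-36)/(-55) + 781 = -(-36)*(-1)/55 + 781 = -2*18/55 + 781 = -36/55 + 781 = 42919/55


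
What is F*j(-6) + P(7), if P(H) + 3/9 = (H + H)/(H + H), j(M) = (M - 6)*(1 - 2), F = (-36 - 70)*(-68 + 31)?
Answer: 141194/3 ≈ 47065.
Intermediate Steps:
F = 3922 (F = -106*(-37) = 3922)
j(M) = 6 - M (j(M) = (-6 + M)*(-1) = 6 - M)
P(H) = ⅔ (P(H) = -⅓ + (H + H)/(H + H) = -⅓ + (2*H)/((2*H)) = -⅓ + (2*H)*(1/(2*H)) = -⅓ + 1 = ⅔)
F*j(-6) + P(7) = 3922*(6 - 1*(-6)) + ⅔ = 3922*(6 + 6) + ⅔ = 3922*12 + ⅔ = 47064 + ⅔ = 141194/3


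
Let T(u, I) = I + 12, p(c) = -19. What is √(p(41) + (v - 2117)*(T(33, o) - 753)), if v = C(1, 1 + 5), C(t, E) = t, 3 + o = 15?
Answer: √1542545 ≈ 1242.0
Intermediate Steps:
o = 12 (o = -3 + 15 = 12)
v = 1
T(u, I) = 12 + I
√(p(41) + (v - 2117)*(T(33, o) - 753)) = √(-19 + (1 - 2117)*((12 + 12) - 753)) = √(-19 - 2116*(24 - 753)) = √(-19 - 2116*(-729)) = √(-19 + 1542564) = √1542545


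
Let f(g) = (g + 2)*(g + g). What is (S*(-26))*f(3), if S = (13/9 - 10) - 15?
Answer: 55120/3 ≈ 18373.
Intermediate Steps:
S = -212/9 (S = (13*(⅑) - 10) - 15 = (13/9 - 10) - 15 = -77/9 - 15 = -212/9 ≈ -23.556)
f(g) = 2*g*(2 + g) (f(g) = (2 + g)*(2*g) = 2*g*(2 + g))
(S*(-26))*f(3) = (-212/9*(-26))*(2*3*(2 + 3)) = 5512*(2*3*5)/9 = (5512/9)*30 = 55120/3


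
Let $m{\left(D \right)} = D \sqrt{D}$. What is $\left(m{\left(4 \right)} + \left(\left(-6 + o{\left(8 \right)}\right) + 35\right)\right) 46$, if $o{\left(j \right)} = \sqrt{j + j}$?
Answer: $1886$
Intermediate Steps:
$o{\left(j \right)} = \sqrt{2} \sqrt{j}$ ($o{\left(j \right)} = \sqrt{2 j} = \sqrt{2} \sqrt{j}$)
$m{\left(D \right)} = D^{\frac{3}{2}}$
$\left(m{\left(4 \right)} + \left(\left(-6 + o{\left(8 \right)}\right) + 35\right)\right) 46 = \left(4^{\frac{3}{2}} + \left(\left(-6 + \sqrt{2} \sqrt{8}\right) + 35\right)\right) 46 = \left(8 + \left(\left(-6 + \sqrt{2} \cdot 2 \sqrt{2}\right) + 35\right)\right) 46 = \left(8 + \left(\left(-6 + 4\right) + 35\right)\right) 46 = \left(8 + \left(-2 + 35\right)\right) 46 = \left(8 + 33\right) 46 = 41 \cdot 46 = 1886$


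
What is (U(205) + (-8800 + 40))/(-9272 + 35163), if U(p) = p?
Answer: -8555/25891 ≈ -0.33042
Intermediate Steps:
(U(205) + (-8800 + 40))/(-9272 + 35163) = (205 + (-8800 + 40))/(-9272 + 35163) = (205 - 8760)/25891 = -8555*1/25891 = -8555/25891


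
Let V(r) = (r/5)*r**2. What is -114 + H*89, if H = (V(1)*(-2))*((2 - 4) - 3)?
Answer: 64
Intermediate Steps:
V(r) = r**3/5 (V(r) = (r*(1/5))*r**2 = (r/5)*r**2 = r**3/5)
H = 2 (H = (((1/5)*1**3)*(-2))*((2 - 4) - 3) = (((1/5)*1)*(-2))*(-2 - 3) = ((1/5)*(-2))*(-5) = -2/5*(-5) = 2)
-114 + H*89 = -114 + 2*89 = -114 + 178 = 64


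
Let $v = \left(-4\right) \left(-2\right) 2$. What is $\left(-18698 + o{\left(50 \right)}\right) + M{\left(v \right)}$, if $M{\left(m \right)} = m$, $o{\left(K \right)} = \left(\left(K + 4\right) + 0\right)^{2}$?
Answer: $-15766$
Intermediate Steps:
$v = 16$ ($v = 8 \cdot 2 = 16$)
$o{\left(K \right)} = \left(4 + K\right)^{2}$ ($o{\left(K \right)} = \left(\left(4 + K\right) + 0\right)^{2} = \left(4 + K\right)^{2}$)
$\left(-18698 + o{\left(50 \right)}\right) + M{\left(v \right)} = \left(-18698 + \left(4 + 50\right)^{2}\right) + 16 = \left(-18698 + 54^{2}\right) + 16 = \left(-18698 + 2916\right) + 16 = -15782 + 16 = -15766$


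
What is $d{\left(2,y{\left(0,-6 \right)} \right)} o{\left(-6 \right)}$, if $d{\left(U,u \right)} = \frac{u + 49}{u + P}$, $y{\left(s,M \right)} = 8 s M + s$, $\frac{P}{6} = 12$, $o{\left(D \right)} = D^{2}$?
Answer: $\frac{49}{2} \approx 24.5$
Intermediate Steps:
$P = 72$ ($P = 6 \cdot 12 = 72$)
$y{\left(s,M \right)} = s + 8 M s$ ($y{\left(s,M \right)} = 8 M s + s = s + 8 M s$)
$d{\left(U,u \right)} = \frac{49 + u}{72 + u}$ ($d{\left(U,u \right)} = \frac{u + 49}{u + 72} = \frac{49 + u}{72 + u}$)
$d{\left(2,y{\left(0,-6 \right)} \right)} o{\left(-6 \right)} = \frac{49 + 0 \left(1 + 8 \left(-6\right)\right)}{72 + 0 \left(1 + 8 \left(-6\right)\right)} \left(-6\right)^{2} = \frac{49 + 0 \left(1 - 48\right)}{72 + 0 \left(1 - 48\right)} 36 = \frac{49 + 0 \left(-47\right)}{72 + 0 \left(-47\right)} 36 = \frac{49 + 0}{72 + 0} \cdot 36 = \frac{1}{72} \cdot 49 \cdot 36 = \frac{49}{72} \cdot 36 = \frac{49}{2}$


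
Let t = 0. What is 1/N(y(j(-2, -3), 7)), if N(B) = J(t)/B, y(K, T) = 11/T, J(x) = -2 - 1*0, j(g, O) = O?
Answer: -11/14 ≈ -0.78571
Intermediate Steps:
J(x) = -2 (J(x) = -2 + 0 = -2)
N(B) = -2/B
1/N(y(j(-2, -3), 7)) = 1/(-2/(11/7)) = 1/(-2/(11*(⅐))) = 1/(-2/11/7) = 1/(-2*7/11) = 1/(-14/11) = -11/14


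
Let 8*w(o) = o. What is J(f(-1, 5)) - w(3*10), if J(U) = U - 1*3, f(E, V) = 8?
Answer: 5/4 ≈ 1.2500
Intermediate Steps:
w(o) = o/8
J(U) = -3 + U (J(U) = U - 3 = -3 + U)
J(f(-1, 5)) - w(3*10) = (-3 + 8) - 3*10/8 = 5 - 30/8 = 5 - 1*15/4 = 5 - 15/4 = 5/4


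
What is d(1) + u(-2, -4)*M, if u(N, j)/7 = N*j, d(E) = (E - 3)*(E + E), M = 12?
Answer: 668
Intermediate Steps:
d(E) = 2*E*(-3 + E) (d(E) = (-3 + E)*(2*E) = 2*E*(-3 + E))
u(N, j) = 7*N*j (u(N, j) = 7*(N*j) = 7*N*j)
d(1) + u(-2, -4)*M = 2*1*(-3 + 1) + (7*(-2)*(-4))*12 = 2*1*(-2) + 56*12 = -4 + 672 = 668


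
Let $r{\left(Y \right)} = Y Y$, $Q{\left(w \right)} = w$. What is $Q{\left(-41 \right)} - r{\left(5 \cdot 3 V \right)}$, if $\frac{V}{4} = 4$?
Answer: $-57641$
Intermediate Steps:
$V = 16$ ($V = 4 \cdot 4 = 16$)
$r{\left(Y \right)} = Y^{2}$
$Q{\left(-41 \right)} - r{\left(5 \cdot 3 V \right)} = -41 - \left(5 \cdot 3 \cdot 16\right)^{2} = -41 - \left(15 \cdot 16\right)^{2} = -41 - 240^{2} = -41 - 57600 = -57641$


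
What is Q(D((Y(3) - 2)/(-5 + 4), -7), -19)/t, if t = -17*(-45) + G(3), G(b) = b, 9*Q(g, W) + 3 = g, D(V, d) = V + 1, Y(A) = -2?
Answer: 1/3456 ≈ 0.00028935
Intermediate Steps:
D(V, d) = 1 + V
Q(g, W) = -⅓ + g/9
t = 768 (t = -17*(-45) + 3 = 765 + 3 = 768)
Q(D((Y(3) - 2)/(-5 + 4), -7), -19)/t = (-⅓ + (1 + (-2 - 2)/(-5 + 4))/9)/768 = (-⅓ + (1 - 4/(-1))/9)*(1/768) = (-⅓ + (1 - 4*(-1))/9)*(1/768) = (-⅓ + (1 + 4)/9)*(1/768) = (-⅓ + (⅑)*5)*(1/768) = (-⅓ + 5/9)*(1/768) = (2/9)*(1/768) = 1/3456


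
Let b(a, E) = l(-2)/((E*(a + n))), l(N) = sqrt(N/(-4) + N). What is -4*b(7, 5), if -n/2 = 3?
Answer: -2*I*sqrt(6)/5 ≈ -0.9798*I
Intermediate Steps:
n = -6 (n = -2*3 = -6)
l(N) = sqrt(3)*sqrt(N)/2 (l(N) = sqrt(N*(-1/4) + N) = sqrt(-N/4 + N) = sqrt(3*N/4) = sqrt(3)*sqrt(N)/2)
b(a, E) = I*sqrt(6)/(2*E*(-6 + a)) (b(a, E) = (sqrt(3)*sqrt(-2)/2)/((E*(a - 6))) = (sqrt(3)*(I*sqrt(2))/2)/((E*(-6 + a))) = (I*sqrt(6)/2)*(1/(E*(-6 + a))) = I*sqrt(6)/(2*E*(-6 + a)))
-4*b(7, 5) = -2*I*sqrt(6)/(5*(-6 + 7)) = -2*I*sqrt(6)/(5*1) = -2*I*sqrt(6)/5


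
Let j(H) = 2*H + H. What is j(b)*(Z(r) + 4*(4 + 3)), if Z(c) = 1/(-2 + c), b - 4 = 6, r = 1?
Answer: 810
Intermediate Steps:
b = 10 (b = 4 + 6 = 10)
j(H) = 3*H
j(b)*(Z(r) + 4*(4 + 3)) = (3*10)*(1/(-2 + 1) + 4*(4 + 3)) = 30*(1/(-1) + 4*7) = 30*(-1 + 28) = 30*27 = 810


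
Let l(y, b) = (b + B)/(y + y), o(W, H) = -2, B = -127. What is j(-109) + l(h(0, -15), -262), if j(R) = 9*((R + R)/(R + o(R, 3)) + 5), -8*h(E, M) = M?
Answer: -22787/555 ≈ -41.058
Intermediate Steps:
h(E, M) = -M/8
l(y, b) = (-127 + b)/(2*y) (l(y, b) = (b - 127)/(y + y) = (-127 + b)/((2*y)) = (-127 + b)*(1/(2*y)) = (-127 + b)/(2*y))
j(R) = 45 + 18*R/(-2 + R) (j(R) = 9*((R + R)/(R - 2) + 5) = 9*((2*R)/(-2 + R) + 5) = 9*(2*R/(-2 + R) + 5) = 9*(5 + 2*R/(-2 + R)) = 45 + 18*R/(-2 + R))
j(-109) + l(h(0, -15), -262) = 9*(-10 + 7*(-109))/(-2 - 109) + (-127 - 262)/(2*((-⅛*(-15)))) = 9*(-10 - 763)/(-111) + (½)*(-389)/(15/8) = 9*(-1/111)*(-773) + (½)*(8/15)*(-389) = 2319/37 - 1556/15 = -22787/555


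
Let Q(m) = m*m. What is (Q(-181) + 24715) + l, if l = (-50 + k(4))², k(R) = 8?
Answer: 59240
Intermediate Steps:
Q(m) = m²
l = 1764 (l = (-50 + 8)² = (-42)² = 1764)
(Q(-181) + 24715) + l = ((-181)² + 24715) + 1764 = (32761 + 24715) + 1764 = 57476 + 1764 = 59240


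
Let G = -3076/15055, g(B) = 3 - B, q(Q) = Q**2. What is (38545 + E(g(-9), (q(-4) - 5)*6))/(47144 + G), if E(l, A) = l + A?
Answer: 581469265/709749844 ≈ 0.81926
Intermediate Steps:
G = -3076/15055 (G = -3076*1/15055 = -3076/15055 ≈ -0.20432)
E(l, A) = A + l
(38545 + E(g(-9), (q(-4) - 5)*6))/(47144 + G) = (38545 + (((-4)**2 - 5)*6 + (3 - 1*(-9))))/(47144 - 3076/15055) = (38545 + ((16 - 5)*6 + (3 + 9)))/(709749844/15055) = (38545 + (11*6 + 12))*(15055/709749844) = (38545 + (66 + 12))*(15055/709749844) = (38545 + 78)*(15055/709749844) = 38623*(15055/709749844) = 581469265/709749844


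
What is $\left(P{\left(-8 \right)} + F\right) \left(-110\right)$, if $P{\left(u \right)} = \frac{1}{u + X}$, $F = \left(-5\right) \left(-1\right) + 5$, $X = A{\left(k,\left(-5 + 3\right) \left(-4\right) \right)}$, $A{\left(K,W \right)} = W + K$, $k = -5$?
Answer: $-1078$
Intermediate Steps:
$A{\left(K,W \right)} = K + W$
$X = 3$ ($X = -5 + \left(-5 + 3\right) \left(-4\right) = -5 - -8 = -5 + 8 = 3$)
$F = 10$ ($F = 5 + 5 = 10$)
$P{\left(u \right)} = \frac{1}{3 + u}$ ($P{\left(u \right)} = \frac{1}{u + 3} = \frac{1}{3 + u}$)
$\left(P{\left(-8 \right)} + F\right) \left(-110\right) = \left(\frac{1}{3 - 8} + 10\right) \left(-110\right) = \left(\frac{1}{-5} + 10\right) \left(-110\right) = \left(- \frac{1}{5} + 10\right) \left(-110\right) = \frac{49}{5} \left(-110\right) = -1078$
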